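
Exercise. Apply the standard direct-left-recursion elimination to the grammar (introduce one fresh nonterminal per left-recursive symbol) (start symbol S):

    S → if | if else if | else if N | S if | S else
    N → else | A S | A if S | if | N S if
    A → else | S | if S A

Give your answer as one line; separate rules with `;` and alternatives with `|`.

S → if S' | if else if S' | else if N S'; N → else N' | A S N' | A if S N' | if N'; A → else | S | if S A; S' → if S' | else S' | ε; N' → S if N' | ε

Left recursion appears on S, N.
For S: α = {if, else}, β = {if, if else if, else if N}. Rewrite as S → β S' and S' → α S' | ε.
For N: α = {S if}, β = {else, A S, A if S, if}. Rewrite as N → β N' and N' → α N' | ε.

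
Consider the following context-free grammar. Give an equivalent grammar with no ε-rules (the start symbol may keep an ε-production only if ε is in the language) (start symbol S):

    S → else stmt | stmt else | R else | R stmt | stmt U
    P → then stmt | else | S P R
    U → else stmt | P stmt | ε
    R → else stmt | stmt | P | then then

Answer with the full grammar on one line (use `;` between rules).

Nullable nonterminals: {U}.
ε ∉ L(G), so no ε-production is kept.
Expand every rule over subsets of its nullable positions: S → stmt U gives stmt U | stmt.

S → else stmt | stmt else | R else | R stmt | stmt U | stmt; P → then stmt | else | S P R; U → else stmt | P stmt; R → else stmt | stmt | P | then then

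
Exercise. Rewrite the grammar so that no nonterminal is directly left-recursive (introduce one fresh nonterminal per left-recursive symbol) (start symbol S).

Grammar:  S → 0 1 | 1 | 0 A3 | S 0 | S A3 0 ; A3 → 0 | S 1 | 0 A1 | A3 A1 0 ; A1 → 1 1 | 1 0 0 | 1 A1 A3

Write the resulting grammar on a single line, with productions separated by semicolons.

S → 0 1 S' | 1 S' | 0 A3 S'; A3 → 0 A3' | S 1 A3' | 0 A1 A3'; A1 → 1 1 | 1 0 0 | 1 A1 A3; S' → 0 S' | A3 0 S' | eps; A3' → A1 0 A3' | eps

S, A3 are directly left-recursive.
For S: α = {0, A3 0}, β = {0 1, 1, 0 A3}. Rewrite as S → β S' and S' → α S' | ε.
For A3: α = {A1 0}, β = {0, S 1, 0 A1}. Rewrite as A3 → β A3' and A3' → α A3' | ε.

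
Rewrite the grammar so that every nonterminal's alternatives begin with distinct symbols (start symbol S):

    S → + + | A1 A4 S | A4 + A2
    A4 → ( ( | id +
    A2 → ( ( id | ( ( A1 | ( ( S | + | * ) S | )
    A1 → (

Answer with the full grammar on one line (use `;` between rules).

S → + + | A1 A4 S | A4 + A2; A4 → ( ( | id +; A2 → + | * ) S | ) | ( ( A2'; A1 → (; A2' → id | A1 | S

A2 has alternatives sharing prefix '( (': factor to A2 → ( ( A2' with A2' → id | A1 | S.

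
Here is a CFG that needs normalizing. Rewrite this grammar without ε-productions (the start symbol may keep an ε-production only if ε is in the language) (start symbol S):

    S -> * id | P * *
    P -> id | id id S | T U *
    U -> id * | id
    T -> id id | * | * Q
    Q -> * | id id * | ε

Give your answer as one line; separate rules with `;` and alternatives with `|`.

S -> * id | P * *; P -> id | id id S | T U *; U -> id * | id; T -> id id | * | * Q; Q -> * | id id *

Nullable nonterminals: {Q}.
ε ∉ L(G), so no ε-production is kept.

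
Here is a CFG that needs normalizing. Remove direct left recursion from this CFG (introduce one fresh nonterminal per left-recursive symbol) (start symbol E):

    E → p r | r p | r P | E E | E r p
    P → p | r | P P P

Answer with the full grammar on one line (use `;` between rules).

Directly left-recursive nonterminals: E, P.
For E: α = {E, r p}, β = {p r, r p, r P}. Rewrite as E → β E' and E' → α E' | ε.
For P: α = {P P}, β = {p, r}. Rewrite as P → β P' and P' → α P' | ε.

E → p r E' | r p E' | r P E'; P → p P' | r P'; E' → E E' | r p E' | ε; P' → P P P' | ε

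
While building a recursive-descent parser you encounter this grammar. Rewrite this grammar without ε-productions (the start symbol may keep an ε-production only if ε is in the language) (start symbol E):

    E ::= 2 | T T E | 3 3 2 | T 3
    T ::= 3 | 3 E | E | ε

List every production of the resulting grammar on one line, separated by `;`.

E ::= 2 | T T E | T E | 3 3 2 | T 3 | 3; T ::= 3 | 3 E | E

The nullable symbols are {T}.
ε ∉ L(G), so no ε-production is kept.
Expand every rule over subsets of its nullable positions: E → T T E gives T T E | T E. E → T 3 gives T 3 | 3.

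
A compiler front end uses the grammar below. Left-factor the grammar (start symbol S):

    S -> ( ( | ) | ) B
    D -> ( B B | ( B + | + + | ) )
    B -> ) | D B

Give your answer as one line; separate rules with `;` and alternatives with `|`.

S has alternatives sharing prefix ')': factor to S → ) S' with S' → ε | B.
D has alternatives sharing prefix '( B': factor to D → ( B D' with D' → B | +.

S -> ( ( | ) S'; D -> + + | ) ) | ( B D'; B -> ) | D B; S' -> ε | B; D' -> B | +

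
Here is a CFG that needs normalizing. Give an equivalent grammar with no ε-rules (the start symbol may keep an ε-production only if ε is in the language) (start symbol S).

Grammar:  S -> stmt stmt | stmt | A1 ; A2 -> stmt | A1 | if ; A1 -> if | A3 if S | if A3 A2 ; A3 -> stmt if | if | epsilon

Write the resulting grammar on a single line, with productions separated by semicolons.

S -> stmt stmt | stmt | A1; A2 -> stmt | A1 | if; A1 -> if | A3 if S | if S | if A3 A2 | if A2; A3 -> stmt if | if

Nullable set = {A3}.
ε ∉ L(G), so no ε-production is kept.
For each production, add variants omitting each subset of nullable occurrences: A1 → A3 if S gives A3 if S | if S. A1 → if A3 A2 gives if A3 A2 | if A2.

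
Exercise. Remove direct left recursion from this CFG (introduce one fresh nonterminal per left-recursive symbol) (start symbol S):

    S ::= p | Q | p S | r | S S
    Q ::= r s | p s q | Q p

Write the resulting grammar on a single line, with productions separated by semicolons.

S ::= p S' | Q S' | p S S' | r S'; Q ::= r s Q' | p s q Q'; S' ::= S S' | ε; Q' ::= p Q' | ε

S, Q are directly left-recursive.
For S: α = {S}, β = {p, Q, p S, r}. Rewrite as S → β S' and S' → α S' | ε.
For Q: α = {p}, β = {r s, p s q}. Rewrite as Q → β Q' and Q' → α Q' | ε.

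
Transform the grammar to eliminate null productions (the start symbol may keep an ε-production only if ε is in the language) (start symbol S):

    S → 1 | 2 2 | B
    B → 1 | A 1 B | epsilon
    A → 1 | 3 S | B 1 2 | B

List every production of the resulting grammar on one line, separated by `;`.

Nullable nonterminals: {A, B, S}.
ε ∈ L(G) since S is nullable, so keep S → ε.
For each production, add variants omitting each subset of nullable occurrences: B → A 1 B gives A 1 B | A 1 | 1 B. A → 3 S gives 3 S | 3. A → B 1 2 gives B 1 2 | 1 2.

S → 1 | 2 2 | B | ε; B → 1 | A 1 B | A 1 | 1 B; A → 1 | 3 S | 3 | B 1 2 | 1 2 | B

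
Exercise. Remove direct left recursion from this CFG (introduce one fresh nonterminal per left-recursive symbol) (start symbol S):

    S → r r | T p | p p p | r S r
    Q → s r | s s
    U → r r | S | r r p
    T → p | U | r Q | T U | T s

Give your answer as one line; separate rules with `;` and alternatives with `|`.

T is directly left-recursive.
For T: α = {U, s}, β = {p, U, r Q}. Rewrite as T → β T' and T' → α T' | ε.

S → r r | T p | p p p | r S r; Q → s r | s s; U → r r | S | r r p; T → p T' | U T' | r Q T'; T' → U T' | s T' | ε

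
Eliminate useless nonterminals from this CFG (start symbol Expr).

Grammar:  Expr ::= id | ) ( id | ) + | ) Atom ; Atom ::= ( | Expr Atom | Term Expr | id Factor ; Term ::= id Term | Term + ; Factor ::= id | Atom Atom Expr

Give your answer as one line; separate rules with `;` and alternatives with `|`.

Generating nonterminals: {Atom, Expr, Factor}.
Reachable from Expr after that: {Atom, Expr, Factor}.
Removed useless symbols: {Term} and every production mentioning them.

Expr ::= id | ) ( id | ) + | ) Atom; Atom ::= ( | Expr Atom | id Factor; Factor ::= id | Atom Atom Expr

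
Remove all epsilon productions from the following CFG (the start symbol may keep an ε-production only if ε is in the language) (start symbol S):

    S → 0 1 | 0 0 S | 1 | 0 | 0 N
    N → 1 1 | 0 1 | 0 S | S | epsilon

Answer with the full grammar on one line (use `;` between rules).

S → 0 1 | 0 0 S | 1 | 0 | 0 N; N → 1 1 | 0 1 | 0 S | S

Nullable nonterminals: {N}.
ε ∉ L(G), so no ε-production is kept.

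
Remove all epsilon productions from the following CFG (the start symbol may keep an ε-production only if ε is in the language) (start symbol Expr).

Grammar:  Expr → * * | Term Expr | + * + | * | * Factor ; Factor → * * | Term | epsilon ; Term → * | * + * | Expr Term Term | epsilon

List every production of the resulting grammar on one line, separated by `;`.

Nullable nonterminals: {Factor, Term}.
ε ∉ L(G), so no ε-production is kept.
Expand every rule over subsets of its nullable positions: Term → Expr Term Term gives Expr Term Term | Expr Term | Expr.

Expr → * * | Term Expr | + * + | * | * Factor; Factor → * * | Term; Term → * | * + * | Expr Term Term | Expr Term | Expr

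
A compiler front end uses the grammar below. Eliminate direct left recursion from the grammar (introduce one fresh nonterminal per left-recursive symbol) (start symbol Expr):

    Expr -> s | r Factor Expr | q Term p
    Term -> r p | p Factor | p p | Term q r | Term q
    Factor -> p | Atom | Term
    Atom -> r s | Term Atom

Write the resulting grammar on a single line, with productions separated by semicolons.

Expr -> s | r Factor Expr | q Term p; Term -> r p Term1 | p Factor Term1 | p p Term1; Factor -> p | Atom | Term; Atom -> r s | Term Atom; Term1 -> q r Term1 | q Term1 | ε

Term is directly left-recursive.
For Term: α = {q r, q}, β = {r p, p Factor, p p}. Rewrite as Term → β Term1 and Term1 → α Term1 | ε.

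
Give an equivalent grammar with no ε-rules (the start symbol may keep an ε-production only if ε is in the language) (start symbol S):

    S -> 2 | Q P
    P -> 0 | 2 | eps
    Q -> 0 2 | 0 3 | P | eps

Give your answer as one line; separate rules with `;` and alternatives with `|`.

S -> 2 | Q P | Q | P | eps; P -> 0 | 2; Q -> 0 2 | 0 3 | P

The nullable symbols are {P, Q, S}.
ε ∈ L(G) since S is nullable, so keep S → ε.
Expand every rule over subsets of its nullable positions: S → Q P gives Q P | Q | P.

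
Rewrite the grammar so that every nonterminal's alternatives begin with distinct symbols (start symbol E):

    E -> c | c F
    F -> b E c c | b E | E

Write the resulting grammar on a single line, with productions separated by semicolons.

E has alternatives sharing prefix 'c': factor to E → c E' with E' → ε | F.
F has alternatives sharing prefix 'b E': factor to F → b E F' with F' → c c | ε.

E -> c E'; F -> E | b E F'; E' -> ε | F; F' -> c c | ε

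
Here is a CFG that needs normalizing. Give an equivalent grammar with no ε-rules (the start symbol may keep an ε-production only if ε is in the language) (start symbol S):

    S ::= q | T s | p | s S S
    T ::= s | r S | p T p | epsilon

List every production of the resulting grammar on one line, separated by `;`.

S ::= q | T s | s | p | s S S; T ::= s | r S | p T p | p p

The nullable symbols are {T}.
ε ∉ L(G), so no ε-production is kept.
For each production, add variants omitting each subset of nullable occurrences: S → T s gives T s | s. T → p T p gives p T p | p p.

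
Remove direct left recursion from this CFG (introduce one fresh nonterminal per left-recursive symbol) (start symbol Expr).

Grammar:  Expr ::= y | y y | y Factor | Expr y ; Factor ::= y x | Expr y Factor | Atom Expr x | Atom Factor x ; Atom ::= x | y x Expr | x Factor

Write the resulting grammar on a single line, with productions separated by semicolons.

Expr ::= y Expr1 | y y Expr1 | y Factor Expr1; Factor ::= y x | Expr y Factor | Atom Expr x | Atom Factor x; Atom ::= x | y x Expr | x Factor; Expr1 ::= y Expr1 | ε

Directly left-recursive nonterminal: Expr.
For Expr: α = {y}, β = {y, y y, y Factor}. Rewrite as Expr → β Expr1 and Expr1 → α Expr1 | ε.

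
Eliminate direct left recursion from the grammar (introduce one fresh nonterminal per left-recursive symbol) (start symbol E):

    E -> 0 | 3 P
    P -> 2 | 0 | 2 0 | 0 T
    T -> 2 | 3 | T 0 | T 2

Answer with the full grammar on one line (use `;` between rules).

T is directly left-recursive.
For T: α = {0, 2}, β = {2, 3}. Rewrite as T → β T' and T' → α T' | ε.

E -> 0 | 3 P; P -> 2 | 0 | 2 0 | 0 T; T -> 2 T' | 3 T'; T' -> 0 T' | 2 T' | ε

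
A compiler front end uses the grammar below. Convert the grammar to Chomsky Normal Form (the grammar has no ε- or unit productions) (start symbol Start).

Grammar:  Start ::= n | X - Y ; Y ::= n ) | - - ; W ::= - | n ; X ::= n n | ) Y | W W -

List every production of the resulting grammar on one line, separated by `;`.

Start ::= n | X Y1; Y ::= X2 X3 | X1 X1; W ::= - | n; X ::= X2 X2 | X3 Y | W Y2; X1 ::= -; X2 ::= n; X3 ::= ); Y1 ::= X1 Y; Y2 ::= W X1

Introduce a nonterminal for each terminal appearing in a rule of length ≥ 2: X1 → -, X2 → n, X3 → ).
Binarize each right-hand side of length ≥ 3 by chaining fresh nonterminals (Y1, Y2, …): affected rules were Start → X X1 Y; X → W W X1.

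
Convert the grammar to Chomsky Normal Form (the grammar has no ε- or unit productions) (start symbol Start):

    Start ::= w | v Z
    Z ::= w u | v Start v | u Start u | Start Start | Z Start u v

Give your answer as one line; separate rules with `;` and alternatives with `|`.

Start ::= w | X1 Z; Z ::= X2 X3 | X1 Y1 | X3 Y2 | Start Start | Z Y3; X1 ::= v; X2 ::= w; X3 ::= u; Y1 ::= Start X1; Y2 ::= Start X3; Y3 ::= Start Y4; Y4 ::= X3 X1

Introduce a nonterminal for each terminal appearing in a rule of length ≥ 2: X1 → v, X2 → w, X3 → u.
Binarize each right-hand side of length ≥ 3 by chaining fresh nonterminals (Y1, Y2, …): affected rules were Z → X1 Start X1; Z → X3 Start X3; Z → Z Start X3 X1.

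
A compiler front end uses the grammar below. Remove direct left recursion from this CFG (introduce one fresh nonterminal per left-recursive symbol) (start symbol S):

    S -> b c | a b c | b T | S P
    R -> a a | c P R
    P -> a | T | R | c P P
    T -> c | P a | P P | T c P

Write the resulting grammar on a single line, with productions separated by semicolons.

S -> b c S' | a b c S' | b T S'; R -> a a | c P R; P -> a | T | R | c P P; T -> c T' | P a T' | P P T'; S' -> P S' | ε; T' -> c P T' | ε

Left recursion appears on S, T.
For S: α = {P}, β = {b c, a b c, b T}. Rewrite as S → β S' and S' → α S' | ε.
For T: α = {c P}, β = {c, P a, P P}. Rewrite as T → β T' and T' → α T' | ε.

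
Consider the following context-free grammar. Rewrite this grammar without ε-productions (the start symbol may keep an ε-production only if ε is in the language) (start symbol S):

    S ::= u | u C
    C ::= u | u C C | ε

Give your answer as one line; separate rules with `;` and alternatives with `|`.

S ::= u | u C; C ::= u | u C C | u C

The nullable symbols are {C}.
ε ∉ L(G), so no ε-production is kept.
For each production, add variants omitting each subset of nullable occurrences: C → u C C gives u C C | u C.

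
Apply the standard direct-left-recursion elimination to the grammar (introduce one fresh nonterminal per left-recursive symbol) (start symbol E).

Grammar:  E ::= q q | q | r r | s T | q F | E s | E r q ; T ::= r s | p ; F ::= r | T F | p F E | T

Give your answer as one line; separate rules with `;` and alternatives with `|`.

E ::= q q E' | q E' | r r E' | s T E' | q F E'; T ::= r s | p; F ::= r | T F | p F E | T; E' ::= s E' | r q E' | ε

E is directly left-recursive.
For E: α = {s, r q}, β = {q q, q, r r, s T, q F}. Rewrite as E → β E' and E' → α E' | ε.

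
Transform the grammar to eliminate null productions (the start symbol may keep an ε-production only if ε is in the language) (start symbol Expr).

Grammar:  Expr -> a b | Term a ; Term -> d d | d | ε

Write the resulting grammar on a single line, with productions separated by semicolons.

The nullable symbols are {Term}.
ε ∉ L(G), so no ε-production is kept.
Add the nullable-subset variants: Expr → Term a gives Term a | a.

Expr -> a b | Term a | a; Term -> d d | d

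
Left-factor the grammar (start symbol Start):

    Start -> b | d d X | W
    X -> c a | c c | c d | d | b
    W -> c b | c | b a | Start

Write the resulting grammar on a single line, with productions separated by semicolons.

X has alternatives sharing prefix 'c': factor to X → c X1 with X1 → a | c | d.
W has alternatives sharing prefix 'c': factor to W → c W1 with W1 → b | ε.

Start -> b | d d X | W; X -> d | b | c X1; W -> b a | Start | c W1; X1 -> a | c | d; W1 -> b | ε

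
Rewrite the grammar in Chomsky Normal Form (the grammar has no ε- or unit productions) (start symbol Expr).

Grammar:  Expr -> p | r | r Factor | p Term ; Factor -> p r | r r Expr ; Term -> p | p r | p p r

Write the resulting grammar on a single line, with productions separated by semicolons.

Introduce a nonterminal for each terminal appearing in a rule of length ≥ 2: X1 → r, X2 → p.
Binarize each right-hand side of length ≥ 3 by chaining fresh nonterminals (Y1, Y2, …): affected rules were Factor → X1 X1 Expr; Term → X2 X2 X1.

Expr -> p | r | X1 Factor | X2 Term; Factor -> X2 X1 | X1 Y1; Term -> p | X2 X1 | X2 Y2; X1 -> r; X2 -> p; Y1 -> X1 Expr; Y2 -> X2 X1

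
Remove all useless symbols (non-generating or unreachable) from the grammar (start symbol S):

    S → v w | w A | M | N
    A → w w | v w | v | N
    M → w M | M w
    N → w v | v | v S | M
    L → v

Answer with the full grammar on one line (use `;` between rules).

S → v w | w A | N; A → w w | v w | v | N; N → w v | v | v S

Generating nonterminals: {A, L, N, S}.
Reachable from S after that: {A, N, S}.
Removed useless symbols: {L, M} and every production mentioning them.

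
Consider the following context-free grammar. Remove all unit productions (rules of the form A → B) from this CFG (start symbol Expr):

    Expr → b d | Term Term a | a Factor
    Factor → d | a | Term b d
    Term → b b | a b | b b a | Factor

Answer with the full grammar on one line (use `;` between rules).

Unit pairs: Term ⇒* {Factor}.
Replace each nonterminal's rules with the union of the non-unit rules of every nonterminal it unit-derives.

Expr → b d | Term Term a | a Factor; Factor → d | a | Term b d; Term → b b | a b | b b a | d | a | Term b d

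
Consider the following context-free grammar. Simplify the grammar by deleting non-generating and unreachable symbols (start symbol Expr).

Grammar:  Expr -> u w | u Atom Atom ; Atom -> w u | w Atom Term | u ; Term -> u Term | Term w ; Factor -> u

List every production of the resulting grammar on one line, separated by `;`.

Expr -> u w | u Atom Atom; Atom -> w u | u

Generating nonterminals: {Atom, Expr, Factor}.
Reachable from Expr after that: {Atom, Expr}.
Removed useless symbols: {Factor, Term} and every production mentioning them.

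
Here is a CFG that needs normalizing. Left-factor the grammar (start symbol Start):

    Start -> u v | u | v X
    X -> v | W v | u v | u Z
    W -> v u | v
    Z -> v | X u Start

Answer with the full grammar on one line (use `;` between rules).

Start has alternatives sharing prefix 'u': factor to Start → u Start1 with Start1 → v | ε.
X has alternatives sharing prefix 'u': factor to X → u X1 with X1 → v | Z.
W has alternatives sharing prefix 'v': factor to W → v W1 with W1 → u | ε.

Start -> v X | u Start1; X -> v | W v | u X1; W -> v W1; Z -> v | X u Start; Start1 -> v | epsilon; X1 -> v | Z; W1 -> u | epsilon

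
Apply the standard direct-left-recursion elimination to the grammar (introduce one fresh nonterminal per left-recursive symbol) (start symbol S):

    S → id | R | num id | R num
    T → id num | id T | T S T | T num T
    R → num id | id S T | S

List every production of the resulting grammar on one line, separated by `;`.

S → id | R | num id | R num; T → id num T' | id T T'; R → num id | id S T | S; T' → S T T' | num T T' | eps

T is directly left-recursive.
For T: α = {S T, num T}, β = {id num, id T}. Rewrite as T → β T' and T' → α T' | ε.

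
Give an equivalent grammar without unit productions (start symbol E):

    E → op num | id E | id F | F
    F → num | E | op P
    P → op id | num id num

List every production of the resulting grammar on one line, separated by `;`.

E → op num | id E | id F | num | op P; F → op num | id E | id F | num | op P; P → op id | num id num

Unit pairs: E ⇒* {F}; F ⇒* {E}.
For every A with A ⇒* B via unit rules, add B's non-unit alternatives to A; then delete every rule of the form X → Y.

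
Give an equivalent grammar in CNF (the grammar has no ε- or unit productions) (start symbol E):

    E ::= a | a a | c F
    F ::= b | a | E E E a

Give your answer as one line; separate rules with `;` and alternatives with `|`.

E ::= a | X1 X1 | X2 F; F ::= b | a | E Y1; X1 ::= a; X2 ::= c; Y1 ::= E Y2; Y2 ::= E X1

Introduce a nonterminal for each terminal appearing in a rule of length ≥ 2: X1 → a, X2 → c.
Binarize each right-hand side of length ≥ 3 by chaining fresh nonterminals (Y1, Y2, …): affected rules were F → E E E X1.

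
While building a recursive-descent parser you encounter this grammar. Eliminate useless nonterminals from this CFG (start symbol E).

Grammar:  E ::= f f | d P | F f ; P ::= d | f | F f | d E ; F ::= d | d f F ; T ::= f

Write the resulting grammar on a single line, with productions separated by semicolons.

E ::= f f | d P | F f; P ::= d | f | F f | d E; F ::= d | d f F

Generating nonterminals: {E, F, P, T}.
Reachable from E after that: {E, F, P}.
Removed useless symbols: {T} and every production mentioning them.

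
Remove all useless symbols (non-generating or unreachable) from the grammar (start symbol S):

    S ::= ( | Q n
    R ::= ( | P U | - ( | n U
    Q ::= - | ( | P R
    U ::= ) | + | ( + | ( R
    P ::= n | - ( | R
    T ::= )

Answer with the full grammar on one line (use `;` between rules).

S ::= ( | Q n; R ::= ( | P U | - ( | n U; Q ::= - | ( | P R; U ::= ) | + | ( + | ( R; P ::= n | - ( | R

Generating nonterminals: {P, Q, R, S, T, U}.
Reachable from S after that: {P, Q, R, S, U}.
Removed useless symbols: {T} and every production mentioning them.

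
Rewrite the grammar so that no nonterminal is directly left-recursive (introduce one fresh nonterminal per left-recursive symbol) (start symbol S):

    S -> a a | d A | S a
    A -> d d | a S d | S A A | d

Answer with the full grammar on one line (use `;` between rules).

S is directly left-recursive.
For S: α = {a}, β = {a a, d A}. Rewrite as S → β S' and S' → α S' | ε.

S -> a a S' | d A S'; A -> d d | a S d | S A A | d; S' -> a S' | ε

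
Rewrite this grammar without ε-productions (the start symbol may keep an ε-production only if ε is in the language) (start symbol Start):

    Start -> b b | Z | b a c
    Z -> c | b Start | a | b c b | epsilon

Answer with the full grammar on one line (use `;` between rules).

The nullable symbols are {Start, Z}.
ε ∈ L(G) since Start is nullable, so keep Start → ε.
Expand every rule over subsets of its nullable positions: Z → b Start gives b Start | b.

Start -> b b | Z | b a c | ε; Z -> c | b Start | b | a | b c b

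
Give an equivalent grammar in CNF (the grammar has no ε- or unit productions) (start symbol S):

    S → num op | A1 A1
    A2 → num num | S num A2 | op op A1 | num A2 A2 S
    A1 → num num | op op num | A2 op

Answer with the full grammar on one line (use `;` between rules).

S → X1 X2 | A1 A1; A2 → X1 X1 | S Y1 | X2 Y2 | X1 Y3; A1 → X1 X1 | X2 Y5 | A2 X2; X1 → num; X2 → op; Y1 → X1 A2; Y2 → X2 A1; Y3 → A2 Y4; Y4 → A2 S; Y5 → X2 X1

Introduce a nonterminal for each terminal appearing in a rule of length ≥ 2: X1 → num, X2 → op.
Binarize each right-hand side of length ≥ 3 by chaining fresh nonterminals (Y1, Y2, …): affected rules were A2 → S X1 A2; A2 → X2 X2 A1; A2 → X1 A2 A2 S; A1 → X2 X2 X1.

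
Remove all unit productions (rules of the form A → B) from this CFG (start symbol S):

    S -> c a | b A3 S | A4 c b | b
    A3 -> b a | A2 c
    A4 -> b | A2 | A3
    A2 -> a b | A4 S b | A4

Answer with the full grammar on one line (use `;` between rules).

Unit pairs: A2 ⇒* {A3, A4}; A4 ⇒* {A2, A3}.
For each unit pair (A, B), copy every non-unit production of B to A, then drop all unit productions.

S -> c a | b A3 S | A4 c b | b; A3 -> b a | A2 c; A4 -> b | a b | A4 S b | b a | A2 c; A2 -> b | a b | A4 S b | b a | A2 c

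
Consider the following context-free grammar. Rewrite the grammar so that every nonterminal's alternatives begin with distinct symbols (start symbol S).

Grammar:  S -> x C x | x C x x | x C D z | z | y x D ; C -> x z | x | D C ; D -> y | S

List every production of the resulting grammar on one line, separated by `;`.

S has alternatives sharing prefix 'x C': factor to S → x C S' with S' → x | x x | D z.
C has alternatives sharing prefix 'x': factor to C → x C' with C' → z | ε.
S' has alternatives sharing prefix 'x': factor to S' → x S'' with S'' → ε | x.

S -> z | y x D | x C S'; C -> D C | x C'; D -> y | S; S' -> D z | x S''; C' -> z | ε; S'' -> ε | x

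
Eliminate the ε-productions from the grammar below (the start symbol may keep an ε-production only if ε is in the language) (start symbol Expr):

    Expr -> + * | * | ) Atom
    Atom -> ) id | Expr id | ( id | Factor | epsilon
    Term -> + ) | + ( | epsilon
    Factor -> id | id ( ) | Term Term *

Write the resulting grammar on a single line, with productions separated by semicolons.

The nullable symbols are {Atom, Term}.
ε ∉ L(G), so no ε-production is kept.
Add the nullable-subset variants: Expr → ) Atom gives ) Atom | ). Factor → Term Term * gives Term Term * | Term * | *.

Expr -> + * | * | ) Atom | ); Atom -> ) id | Expr id | ( id | Factor; Term -> + ) | + (; Factor -> id | id ( ) | Term Term * | Term * | *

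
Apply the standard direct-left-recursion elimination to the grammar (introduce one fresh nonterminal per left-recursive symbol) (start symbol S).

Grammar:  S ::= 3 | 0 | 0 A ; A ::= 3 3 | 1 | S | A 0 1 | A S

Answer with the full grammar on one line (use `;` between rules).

A is directly left-recursive.
For A: α = {0 1, S}, β = {3 3, 1, S}. Rewrite as A → β A' and A' → α A' | ε.

S ::= 3 | 0 | 0 A; A ::= 3 3 A' | 1 A' | S A'; A' ::= 0 1 A' | S A' | ε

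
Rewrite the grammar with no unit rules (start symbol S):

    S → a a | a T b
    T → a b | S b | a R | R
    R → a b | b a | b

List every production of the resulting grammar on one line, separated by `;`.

S → a a | a T b; T → a b | b a | b | S b | a R; R → a b | b a | b

Unit pairs: T ⇒* {R}.
For each unit pair (A, B), copy every non-unit production of B to A, then drop all unit productions.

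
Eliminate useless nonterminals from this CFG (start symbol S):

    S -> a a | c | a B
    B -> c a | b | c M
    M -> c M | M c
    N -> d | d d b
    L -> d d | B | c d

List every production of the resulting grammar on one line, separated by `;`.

Generating nonterminals: {B, L, N, S}.
Reachable from S after that: {B, S}.
Removed useless symbols: {L, M, N} and every production mentioning them.

S -> a a | c | a B; B -> c a | b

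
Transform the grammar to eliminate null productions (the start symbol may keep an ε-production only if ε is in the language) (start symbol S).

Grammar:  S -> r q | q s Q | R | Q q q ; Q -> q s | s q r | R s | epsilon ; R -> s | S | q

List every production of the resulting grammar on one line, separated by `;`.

Nullable nonterminals: {Q}.
ε ∉ L(G), so no ε-production is kept.
For each production, add variants omitting each subset of nullable occurrences: S → q s Q gives q s Q | q s. S → Q q q gives Q q q | q q.

S -> r q | q s Q | q s | R | Q q q | q q; Q -> q s | s q r | R s; R -> s | S | q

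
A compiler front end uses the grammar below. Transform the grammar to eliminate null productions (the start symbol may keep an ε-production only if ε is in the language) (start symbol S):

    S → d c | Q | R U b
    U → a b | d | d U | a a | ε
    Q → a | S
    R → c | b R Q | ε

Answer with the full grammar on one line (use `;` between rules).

Nullable nonterminals: {R, U}.
ε ∉ L(G), so no ε-production is kept.
Add the nullable-subset variants: S → R U b gives R U b | R b | U b | b. R → b R Q gives b R Q | b Q.

S → d c | Q | R U b | R b | U b | b; U → a b | d | d U | a a; Q → a | S; R → c | b R Q | b Q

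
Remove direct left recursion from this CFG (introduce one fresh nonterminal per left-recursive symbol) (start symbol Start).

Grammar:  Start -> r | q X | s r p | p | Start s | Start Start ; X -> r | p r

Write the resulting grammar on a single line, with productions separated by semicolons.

Start -> r Start1 | q X Start1 | s r p Start1 | p Start1; X -> r | p r; Start1 -> s Start1 | Start Start1 | ε

Left recursion appears on Start.
For Start: α = {s, Start}, β = {r, q X, s r p, p}. Rewrite as Start → β Start1 and Start1 → α Start1 | ε.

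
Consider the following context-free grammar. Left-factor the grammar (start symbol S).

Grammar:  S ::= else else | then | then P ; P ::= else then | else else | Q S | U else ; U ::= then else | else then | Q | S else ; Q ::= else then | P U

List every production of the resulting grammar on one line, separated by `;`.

S ::= else else | then S'; P ::= Q S | U else | else P'; U ::= then else | else then | Q | S else; Q ::= else then | P U; S' ::= ε | P; P' ::= then | else

S has alternatives sharing prefix 'then': factor to S → then S' with S' → ε | P.
P has alternatives sharing prefix 'else': factor to P → else P' with P' → then | else.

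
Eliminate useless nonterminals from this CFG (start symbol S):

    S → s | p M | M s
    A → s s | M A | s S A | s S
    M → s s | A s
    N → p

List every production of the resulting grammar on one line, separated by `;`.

Generating nonterminals: {A, M, N, S}.
Reachable from S after that: {A, M, S}.
Removed useless symbols: {N} and every production mentioning them.

S → s | p M | M s; A → s s | M A | s S A | s S; M → s s | A s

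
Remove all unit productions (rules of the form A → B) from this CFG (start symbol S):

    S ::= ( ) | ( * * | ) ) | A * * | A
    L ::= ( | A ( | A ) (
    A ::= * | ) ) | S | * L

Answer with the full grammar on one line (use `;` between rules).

S ::= ( ) | ( * * | ) ) | A * * | * | * L; L ::= ( | A ( | A ) (; A ::= ( ) | ( * * | ) ) | A * * | * | * L

Unit pairs: A ⇒* {S}; S ⇒* {A}.
Replace each nonterminal's rules with the union of the non-unit rules of every nonterminal it unit-derives.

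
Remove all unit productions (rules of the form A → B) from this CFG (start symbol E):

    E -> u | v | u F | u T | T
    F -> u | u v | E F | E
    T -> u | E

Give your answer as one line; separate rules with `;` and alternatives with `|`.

Unit pairs: E ⇒* {T}; F ⇒* {E, T}; T ⇒* {E}.
Replace each nonterminal's rules with the union of the non-unit rules of every nonterminal it unit-derives.

E -> u | v | u F | u T; F -> u | v | u F | u T | u v | E F; T -> u | v | u F | u T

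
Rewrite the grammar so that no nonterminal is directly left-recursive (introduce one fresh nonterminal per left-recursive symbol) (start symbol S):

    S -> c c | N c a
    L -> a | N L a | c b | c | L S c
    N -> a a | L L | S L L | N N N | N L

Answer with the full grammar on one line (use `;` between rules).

Directly left-recursive nonterminals: L, N.
For L: α = {S c}, β = {a, N L a, c b, c}. Rewrite as L → β L' and L' → α L' | ε.
For N: α = {N N, L}, β = {a a, L L, S L L}. Rewrite as N → β N' and N' → α N' | ε.

S -> c c | N c a; L -> a L' | N L a L' | c b L' | c L'; N -> a a N' | L L N' | S L L N'; L' -> S c L' | ε; N' -> N N N' | L N' | ε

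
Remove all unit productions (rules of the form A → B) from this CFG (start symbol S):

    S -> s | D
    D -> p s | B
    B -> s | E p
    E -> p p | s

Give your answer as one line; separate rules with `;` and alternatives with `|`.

Unit pairs: D ⇒* {B}; S ⇒* {B, D}.
For each unit pair (A, B), copy every non-unit production of B to A, then drop all unit productions.

S -> s | E p | p s; D -> s | E p | p s; B -> s | E p; E -> p p | s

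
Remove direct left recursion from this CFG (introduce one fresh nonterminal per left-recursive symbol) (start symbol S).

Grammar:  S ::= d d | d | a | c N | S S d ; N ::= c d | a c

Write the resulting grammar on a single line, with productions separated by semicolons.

Left recursion appears on S.
For S: α = {S d}, β = {d d, d, a, c N}. Rewrite as S → β S' and S' → α S' | ε.

S ::= d d S' | d S' | a S' | c N S'; N ::= c d | a c; S' ::= S d S' | ε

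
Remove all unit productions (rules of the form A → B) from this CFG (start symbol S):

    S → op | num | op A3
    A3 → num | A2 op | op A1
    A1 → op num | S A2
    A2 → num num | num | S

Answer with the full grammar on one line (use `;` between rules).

S → op | num | op A3; A3 → num | A2 op | op A1; A1 → op num | S A2; A2 → num num | num | op | op A3

Unit pairs: A2 ⇒* {S}.
For every A with A ⇒* B via unit rules, add B's non-unit alternatives to A; then delete every rule of the form X → Y.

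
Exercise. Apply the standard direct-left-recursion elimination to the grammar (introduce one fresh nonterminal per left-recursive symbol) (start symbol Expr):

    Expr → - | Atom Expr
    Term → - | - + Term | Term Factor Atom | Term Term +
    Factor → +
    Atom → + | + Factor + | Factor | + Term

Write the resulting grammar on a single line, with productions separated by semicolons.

Expr → - | Atom Expr; Term → - Term1 | - + Term Term1; Factor → +; Atom → + | + Factor + | Factor | + Term; Term1 → Factor Atom Term1 | Term + Term1 | ε

Term is directly left-recursive.
For Term: α = {Factor Atom, Term +}, β = {-, - + Term}. Rewrite as Term → β Term1 and Term1 → α Term1 | ε.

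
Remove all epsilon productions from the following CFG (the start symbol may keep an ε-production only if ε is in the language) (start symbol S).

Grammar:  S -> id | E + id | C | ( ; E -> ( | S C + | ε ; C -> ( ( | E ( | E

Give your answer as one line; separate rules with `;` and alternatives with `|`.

S -> id | E + id | + id | C | ( | ε; E -> ( | S C + | S + | C + | +; C -> ( ( | E ( | ( | E

Nullable nonterminals: {C, E, S}.
ε ∈ L(G) since S is nullable, so keep S → ε.
For each production, add variants omitting each subset of nullable occurrences: S → E + id gives E + id | + id. E → S C + gives S C + | S + | C + | +. C → E ( gives E ( | (.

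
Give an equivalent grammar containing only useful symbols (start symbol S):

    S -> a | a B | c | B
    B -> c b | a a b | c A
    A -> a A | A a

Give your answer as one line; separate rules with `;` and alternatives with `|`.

Generating nonterminals: {B, S}.
Reachable from S after that: {B, S}.
Removed useless symbols: {A} and every production mentioning them.

S -> a | a B | c | B; B -> c b | a a b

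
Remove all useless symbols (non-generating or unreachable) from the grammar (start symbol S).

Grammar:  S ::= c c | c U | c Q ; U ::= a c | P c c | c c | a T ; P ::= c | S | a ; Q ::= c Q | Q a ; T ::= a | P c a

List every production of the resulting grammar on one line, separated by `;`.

Generating nonterminals: {P, S, T, U}.
Reachable from S after that: {P, S, T, U}.
Removed useless symbols: {Q} and every production mentioning them.

S ::= c c | c U; U ::= a c | P c c | c c | a T; P ::= c | S | a; T ::= a | P c a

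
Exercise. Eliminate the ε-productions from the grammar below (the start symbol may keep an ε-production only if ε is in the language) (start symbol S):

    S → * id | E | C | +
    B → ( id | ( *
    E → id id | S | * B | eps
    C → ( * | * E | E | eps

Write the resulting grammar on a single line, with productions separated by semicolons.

S → * id | E | C | + | ε; B → ( id | ( *; E → id id | S | * B; C → ( * | * E | * | E

The nullable symbols are {C, E, S}.
ε ∈ L(G) since S is nullable, so keep S → ε.
Expand every rule over subsets of its nullable positions: C → * E gives * E | *.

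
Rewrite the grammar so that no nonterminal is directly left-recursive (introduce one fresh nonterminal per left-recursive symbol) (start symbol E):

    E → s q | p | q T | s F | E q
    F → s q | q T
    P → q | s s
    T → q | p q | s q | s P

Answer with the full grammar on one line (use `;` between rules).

E is directly left-recursive.
For E: α = {q}, β = {s q, p, q T, s F}. Rewrite as E → β E' and E' → α E' | ε.

E → s q E' | p E' | q T E' | s F E'; F → s q | q T; P → q | s s; T → q | p q | s q | s P; E' → q E' | ε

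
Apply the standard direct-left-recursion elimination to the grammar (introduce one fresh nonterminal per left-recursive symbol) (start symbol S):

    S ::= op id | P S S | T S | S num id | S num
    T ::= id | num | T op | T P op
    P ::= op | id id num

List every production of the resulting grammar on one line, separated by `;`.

S ::= op id S' | P S S S' | T S S'; T ::= id T' | num T'; P ::= op | id id num; S' ::= num id S' | num S' | ε; T' ::= op T' | P op T' | ε

Left recursion appears on S, T.
For S: α = {num id, num}, β = {op id, P S S, T S}. Rewrite as S → β S' and S' → α S' | ε.
For T: α = {op, P op}, β = {id, num}. Rewrite as T → β T' and T' → α T' | ε.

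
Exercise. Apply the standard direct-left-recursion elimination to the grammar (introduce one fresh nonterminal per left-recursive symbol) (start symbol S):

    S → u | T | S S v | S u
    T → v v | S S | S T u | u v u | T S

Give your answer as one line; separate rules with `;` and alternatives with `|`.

S → u S' | T S'; T → v v T' | S S T' | S T u T' | u v u T'; S' → S v S' | u S' | ε; T' → S T' | ε

S, T are directly left-recursive.
For S: α = {S v, u}, β = {u, T}. Rewrite as S → β S' and S' → α S' | ε.
For T: α = {S}, β = {v v, S S, S T u, u v u}. Rewrite as T → β T' and T' → α T' | ε.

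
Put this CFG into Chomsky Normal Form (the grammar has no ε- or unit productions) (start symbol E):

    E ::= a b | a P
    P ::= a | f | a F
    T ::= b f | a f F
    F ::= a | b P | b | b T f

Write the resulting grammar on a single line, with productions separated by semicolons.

E ::= X1 X2 | X1 P; P ::= a | f | X1 F; T ::= X2 X3 | X1 Y1; F ::= a | X2 P | b | X2 Y2; X1 ::= a; X2 ::= b; X3 ::= f; Y1 ::= X3 F; Y2 ::= T X3

Introduce a nonterminal for each terminal appearing in a rule of length ≥ 2: X1 → a, X2 → b, X3 → f.
Binarize each right-hand side of length ≥ 3 by chaining fresh nonterminals (Y1, Y2, …): affected rules were T → X1 X3 F; F → X2 T X3.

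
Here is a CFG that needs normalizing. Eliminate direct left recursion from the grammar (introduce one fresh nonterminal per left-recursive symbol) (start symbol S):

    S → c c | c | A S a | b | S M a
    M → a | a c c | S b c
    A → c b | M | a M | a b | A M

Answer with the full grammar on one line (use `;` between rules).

S → c c S' | c S' | A S a S' | b S'; M → a | a c c | S b c; A → c b A' | M A' | a M A' | a b A'; S' → M a S' | ε; A' → M A' | ε

S, A are directly left-recursive.
For S: α = {M a}, β = {c c, c, A S a, b}. Rewrite as S → β S' and S' → α S' | ε.
For A: α = {M}, β = {c b, M, a M, a b}. Rewrite as A → β A' and A' → α A' | ε.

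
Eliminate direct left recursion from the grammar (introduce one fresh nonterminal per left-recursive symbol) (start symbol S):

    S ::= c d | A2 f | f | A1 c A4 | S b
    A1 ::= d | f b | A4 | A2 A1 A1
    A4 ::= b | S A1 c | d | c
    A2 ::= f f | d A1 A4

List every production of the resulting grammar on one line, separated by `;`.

S ::= c d S' | A2 f S' | f S' | A1 c A4 S'; A1 ::= d | f b | A4 | A2 A1 A1; A4 ::= b | S A1 c | d | c; A2 ::= f f | d A1 A4; S' ::= b S' | ε

Directly left-recursive nonterminal: S.
For S: α = {b}, β = {c d, A2 f, f, A1 c A4}. Rewrite as S → β S' and S' → α S' | ε.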